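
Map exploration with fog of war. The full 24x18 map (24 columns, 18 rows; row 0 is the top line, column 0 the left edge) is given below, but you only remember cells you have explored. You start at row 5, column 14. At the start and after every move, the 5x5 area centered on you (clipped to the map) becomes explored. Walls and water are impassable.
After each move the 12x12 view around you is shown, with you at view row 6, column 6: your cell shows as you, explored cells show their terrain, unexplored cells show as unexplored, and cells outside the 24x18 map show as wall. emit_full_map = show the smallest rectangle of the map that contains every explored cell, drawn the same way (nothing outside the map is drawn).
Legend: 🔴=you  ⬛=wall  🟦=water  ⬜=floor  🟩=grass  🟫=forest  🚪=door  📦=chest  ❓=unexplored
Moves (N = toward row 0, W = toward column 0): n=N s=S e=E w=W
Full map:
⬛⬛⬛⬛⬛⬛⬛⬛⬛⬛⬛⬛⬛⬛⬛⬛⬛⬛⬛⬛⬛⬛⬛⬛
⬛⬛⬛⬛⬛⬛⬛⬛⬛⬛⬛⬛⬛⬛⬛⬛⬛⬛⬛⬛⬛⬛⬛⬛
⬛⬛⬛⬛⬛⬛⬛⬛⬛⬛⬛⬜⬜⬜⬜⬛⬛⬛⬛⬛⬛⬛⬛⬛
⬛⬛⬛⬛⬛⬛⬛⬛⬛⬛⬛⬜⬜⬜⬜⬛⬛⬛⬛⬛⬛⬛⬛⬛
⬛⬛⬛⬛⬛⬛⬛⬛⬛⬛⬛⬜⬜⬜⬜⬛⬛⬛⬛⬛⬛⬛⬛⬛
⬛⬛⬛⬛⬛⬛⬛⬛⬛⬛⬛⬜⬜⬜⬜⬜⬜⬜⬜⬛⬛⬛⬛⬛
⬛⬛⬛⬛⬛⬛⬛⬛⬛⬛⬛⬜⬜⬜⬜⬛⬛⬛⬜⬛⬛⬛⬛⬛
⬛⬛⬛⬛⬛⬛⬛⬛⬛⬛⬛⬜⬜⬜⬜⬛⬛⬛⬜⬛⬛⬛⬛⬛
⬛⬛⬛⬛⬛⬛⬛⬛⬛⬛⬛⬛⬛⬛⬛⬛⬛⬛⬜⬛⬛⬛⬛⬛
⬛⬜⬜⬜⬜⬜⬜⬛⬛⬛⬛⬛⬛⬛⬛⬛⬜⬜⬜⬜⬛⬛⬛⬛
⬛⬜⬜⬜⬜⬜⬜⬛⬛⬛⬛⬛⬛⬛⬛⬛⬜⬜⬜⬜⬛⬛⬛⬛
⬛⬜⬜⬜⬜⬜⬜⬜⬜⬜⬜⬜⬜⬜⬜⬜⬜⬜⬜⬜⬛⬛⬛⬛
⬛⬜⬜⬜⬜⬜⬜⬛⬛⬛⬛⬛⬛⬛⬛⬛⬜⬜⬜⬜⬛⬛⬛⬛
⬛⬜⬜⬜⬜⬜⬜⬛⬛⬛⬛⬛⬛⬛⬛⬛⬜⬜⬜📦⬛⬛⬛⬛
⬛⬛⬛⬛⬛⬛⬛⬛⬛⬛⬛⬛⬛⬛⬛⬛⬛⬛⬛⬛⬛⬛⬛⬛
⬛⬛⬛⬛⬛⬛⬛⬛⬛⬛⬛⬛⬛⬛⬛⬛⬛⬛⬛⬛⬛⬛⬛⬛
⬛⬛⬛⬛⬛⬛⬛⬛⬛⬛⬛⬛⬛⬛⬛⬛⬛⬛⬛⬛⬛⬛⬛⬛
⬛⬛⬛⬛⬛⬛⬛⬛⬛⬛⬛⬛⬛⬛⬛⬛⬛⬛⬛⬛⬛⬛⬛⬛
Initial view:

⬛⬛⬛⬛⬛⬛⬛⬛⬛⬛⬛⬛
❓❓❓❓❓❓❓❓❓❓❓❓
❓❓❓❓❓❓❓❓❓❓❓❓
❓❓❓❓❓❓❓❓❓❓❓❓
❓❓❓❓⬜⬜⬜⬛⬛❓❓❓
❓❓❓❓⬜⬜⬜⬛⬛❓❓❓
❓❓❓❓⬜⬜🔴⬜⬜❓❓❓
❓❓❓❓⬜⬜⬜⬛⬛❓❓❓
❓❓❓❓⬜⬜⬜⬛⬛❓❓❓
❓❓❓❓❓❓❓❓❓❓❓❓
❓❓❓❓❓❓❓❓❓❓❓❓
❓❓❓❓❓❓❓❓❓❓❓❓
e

⬛⬛⬛⬛⬛⬛⬛⬛⬛⬛⬛⬛
❓❓❓❓❓❓❓❓❓❓❓❓
❓❓❓❓❓❓❓❓❓❓❓❓
❓❓❓❓❓❓❓❓❓❓❓❓
❓❓❓⬜⬜⬜⬛⬛⬛❓❓❓
❓❓❓⬜⬜⬜⬛⬛⬛❓❓❓
❓❓❓⬜⬜⬜🔴⬜⬜❓❓❓
❓❓❓⬜⬜⬜⬛⬛⬛❓❓❓
❓❓❓⬜⬜⬜⬛⬛⬛❓❓❓
❓❓❓❓❓❓❓❓❓❓❓❓
❓❓❓❓❓❓❓❓❓❓❓❓
❓❓❓❓❓❓❓❓❓❓❓❓

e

⬛⬛⬛⬛⬛⬛⬛⬛⬛⬛⬛⬛
❓❓❓❓❓❓❓❓❓❓❓❓
❓❓❓❓❓❓❓❓❓❓❓❓
❓❓❓❓❓❓❓❓❓❓❓❓
❓❓⬜⬜⬜⬛⬛⬛⬛❓❓❓
❓❓⬜⬜⬜⬛⬛⬛⬛❓❓❓
❓❓⬜⬜⬜⬜🔴⬜⬜❓❓❓
❓❓⬜⬜⬜⬛⬛⬛⬜❓❓❓
❓❓⬜⬜⬜⬛⬛⬛⬜❓❓❓
❓❓❓❓❓❓❓❓❓❓❓❓
❓❓❓❓❓❓❓❓❓❓❓❓
❓❓❓❓❓❓❓❓❓❓❓❓

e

⬛⬛⬛⬛⬛⬛⬛⬛⬛⬛⬛⬛
❓❓❓❓❓❓❓❓❓❓❓❓
❓❓❓❓❓❓❓❓❓❓❓❓
❓❓❓❓❓❓❓❓❓❓❓❓
❓⬜⬜⬜⬛⬛⬛⬛⬛❓❓❓
❓⬜⬜⬜⬛⬛⬛⬛⬛❓❓❓
❓⬜⬜⬜⬜⬜🔴⬜⬛❓❓❓
❓⬜⬜⬜⬛⬛⬛⬜⬛❓❓❓
❓⬜⬜⬜⬛⬛⬛⬜⬛❓❓❓
❓❓❓❓❓❓❓❓❓❓❓❓
❓❓❓❓❓❓❓❓❓❓❓❓
❓❓❓❓❓❓❓❓❓❓❓❓

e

⬛⬛⬛⬛⬛⬛⬛⬛⬛⬛⬛⬛
❓❓❓❓❓❓❓❓❓❓❓❓
❓❓❓❓❓❓❓❓❓❓❓❓
❓❓❓❓❓❓❓❓❓❓❓❓
⬜⬜⬜⬛⬛⬛⬛⬛⬛❓❓❓
⬜⬜⬜⬛⬛⬛⬛⬛⬛❓❓❓
⬜⬜⬜⬜⬜⬜🔴⬛⬛❓❓❓
⬜⬜⬜⬛⬛⬛⬜⬛⬛❓❓❓
⬜⬜⬜⬛⬛⬛⬜⬛⬛❓❓❓
❓❓❓❓❓❓❓❓❓❓❓❓
❓❓❓❓❓❓❓❓❓❓❓❓
❓❓❓❓❓❓❓❓❓❓❓❓

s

❓❓❓❓❓❓❓❓❓❓❓❓
❓❓❓❓❓❓❓❓❓❓❓❓
❓❓❓❓❓❓❓❓❓❓❓❓
⬜⬜⬜⬛⬛⬛⬛⬛⬛❓❓❓
⬜⬜⬜⬛⬛⬛⬛⬛⬛❓❓❓
⬜⬜⬜⬜⬜⬜⬜⬛⬛❓❓❓
⬜⬜⬜⬛⬛⬛🔴⬛⬛❓❓❓
⬜⬜⬜⬛⬛⬛⬜⬛⬛❓❓❓
❓❓❓❓⬛⬛⬜⬛⬛❓❓❓
❓❓❓❓❓❓❓❓❓❓❓❓
❓❓❓❓❓❓❓❓❓❓❓❓
❓❓❓❓❓❓❓❓❓❓❓❓

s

❓❓❓❓❓❓❓❓❓❓❓❓
❓❓❓❓❓❓❓❓❓❓❓❓
⬜⬜⬜⬛⬛⬛⬛⬛⬛❓❓❓
⬜⬜⬜⬛⬛⬛⬛⬛⬛❓❓❓
⬜⬜⬜⬜⬜⬜⬜⬛⬛❓❓❓
⬜⬜⬜⬛⬛⬛⬜⬛⬛❓❓❓
⬜⬜⬜⬛⬛⬛🔴⬛⬛❓❓❓
❓❓❓❓⬛⬛⬜⬛⬛❓❓❓
❓❓❓❓⬜⬜⬜⬜⬛❓❓❓
❓❓❓❓❓❓❓❓❓❓❓❓
❓❓❓❓❓❓❓❓❓❓❓❓
❓❓❓❓❓❓❓❓❓❓❓❓

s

❓❓❓❓❓❓❓❓❓❓❓❓
⬜⬜⬜⬛⬛⬛⬛⬛⬛❓❓❓
⬜⬜⬜⬛⬛⬛⬛⬛⬛❓❓❓
⬜⬜⬜⬜⬜⬜⬜⬛⬛❓❓❓
⬜⬜⬜⬛⬛⬛⬜⬛⬛❓❓❓
⬜⬜⬜⬛⬛⬛⬜⬛⬛❓❓❓
❓❓❓❓⬛⬛🔴⬛⬛❓❓❓
❓❓❓❓⬜⬜⬜⬜⬛❓❓❓
❓❓❓❓⬜⬜⬜⬜⬛❓❓❓
❓❓❓❓❓❓❓❓❓❓❓❓
❓❓❓❓❓❓❓❓❓❓❓❓
❓❓❓❓❓❓❓❓❓❓❓❓

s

⬜⬜⬜⬛⬛⬛⬛⬛⬛❓❓❓
⬜⬜⬜⬛⬛⬛⬛⬛⬛❓❓❓
⬜⬜⬜⬜⬜⬜⬜⬛⬛❓❓❓
⬜⬜⬜⬛⬛⬛⬜⬛⬛❓❓❓
⬜⬜⬜⬛⬛⬛⬜⬛⬛❓❓❓
❓❓❓❓⬛⬛⬜⬛⬛❓❓❓
❓❓❓❓⬜⬜🔴⬜⬛❓❓❓
❓❓❓❓⬜⬜⬜⬜⬛❓❓❓
❓❓❓❓⬜⬜⬜⬜⬛❓❓❓
❓❓❓❓❓❓❓❓❓❓❓❓
❓❓❓❓❓❓❓❓❓❓❓❓
❓❓❓❓❓❓❓❓❓❓❓❓

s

⬜⬜⬜⬛⬛⬛⬛⬛⬛❓❓❓
⬜⬜⬜⬜⬜⬜⬜⬛⬛❓❓❓
⬜⬜⬜⬛⬛⬛⬜⬛⬛❓❓❓
⬜⬜⬜⬛⬛⬛⬜⬛⬛❓❓❓
❓❓❓❓⬛⬛⬜⬛⬛❓❓❓
❓❓❓❓⬜⬜⬜⬜⬛❓❓❓
❓❓❓❓⬜⬜🔴⬜⬛❓❓❓
❓❓❓❓⬜⬜⬜⬜⬛❓❓❓
❓❓❓❓⬜⬜⬜⬜⬛❓❓❓
❓❓❓❓❓❓❓❓❓❓❓❓
❓❓❓❓❓❓❓❓❓❓❓❓
❓❓❓❓❓❓❓❓❓❓❓❓

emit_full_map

⬜⬜⬜⬛⬛⬛⬛⬛⬛
⬜⬜⬜⬛⬛⬛⬛⬛⬛
⬜⬜⬜⬜⬜⬜⬜⬛⬛
⬜⬜⬜⬛⬛⬛⬜⬛⬛
⬜⬜⬜⬛⬛⬛⬜⬛⬛
❓❓❓❓⬛⬛⬜⬛⬛
❓❓❓❓⬜⬜⬜⬜⬛
❓❓❓❓⬜⬜🔴⬜⬛
❓❓❓❓⬜⬜⬜⬜⬛
❓❓❓❓⬜⬜⬜⬜⬛

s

⬜⬜⬜⬜⬜⬜⬜⬛⬛❓❓❓
⬜⬜⬜⬛⬛⬛⬜⬛⬛❓❓❓
⬜⬜⬜⬛⬛⬛⬜⬛⬛❓❓❓
❓❓❓❓⬛⬛⬜⬛⬛❓❓❓
❓❓❓❓⬜⬜⬜⬜⬛❓❓❓
❓❓❓❓⬜⬜⬜⬜⬛❓❓❓
❓❓❓❓⬜⬜🔴⬜⬛❓❓❓
❓❓❓❓⬜⬜⬜⬜⬛❓❓❓
❓❓❓❓⬜⬜⬜📦⬛❓❓❓
❓❓❓❓❓❓❓❓❓❓❓❓
❓❓❓❓❓❓❓❓❓❓❓❓
❓❓❓❓❓❓❓❓❓❓❓❓

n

⬜⬜⬜⬛⬛⬛⬛⬛⬛❓❓❓
⬜⬜⬜⬜⬜⬜⬜⬛⬛❓❓❓
⬜⬜⬜⬛⬛⬛⬜⬛⬛❓❓❓
⬜⬜⬜⬛⬛⬛⬜⬛⬛❓❓❓
❓❓❓❓⬛⬛⬜⬛⬛❓❓❓
❓❓❓❓⬜⬜⬜⬜⬛❓❓❓
❓❓❓❓⬜⬜🔴⬜⬛❓❓❓
❓❓❓❓⬜⬜⬜⬜⬛❓❓❓
❓❓❓❓⬜⬜⬜⬜⬛❓❓❓
❓❓❓❓⬜⬜⬜📦⬛❓❓❓
❓❓❓❓❓❓❓❓❓❓❓❓
❓❓❓❓❓❓❓❓❓❓❓❓

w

❓⬜⬜⬜⬛⬛⬛⬛⬛⬛❓❓
❓⬜⬜⬜⬜⬜⬜⬜⬛⬛❓❓
❓⬜⬜⬜⬛⬛⬛⬜⬛⬛❓❓
❓⬜⬜⬜⬛⬛⬛⬜⬛⬛❓❓
❓❓❓❓⬛⬛⬛⬜⬛⬛❓❓
❓❓❓❓⬛⬜⬜⬜⬜⬛❓❓
❓❓❓❓⬛⬜🔴⬜⬜⬛❓❓
❓❓❓❓⬜⬜⬜⬜⬜⬛❓❓
❓❓❓❓⬛⬜⬜⬜⬜⬛❓❓
❓❓❓❓❓⬜⬜⬜📦⬛❓❓
❓❓❓❓❓❓❓❓❓❓❓❓
❓❓❓❓❓❓❓❓❓❓❓❓

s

❓⬜⬜⬜⬜⬜⬜⬜⬛⬛❓❓
❓⬜⬜⬜⬛⬛⬛⬜⬛⬛❓❓
❓⬜⬜⬜⬛⬛⬛⬜⬛⬛❓❓
❓❓❓❓⬛⬛⬛⬜⬛⬛❓❓
❓❓❓❓⬛⬜⬜⬜⬜⬛❓❓
❓❓❓❓⬛⬜⬜⬜⬜⬛❓❓
❓❓❓❓⬜⬜🔴⬜⬜⬛❓❓
❓❓❓❓⬛⬜⬜⬜⬜⬛❓❓
❓❓❓❓⬛⬜⬜⬜📦⬛❓❓
❓❓❓❓❓❓❓❓❓❓❓❓
❓❓❓❓❓❓❓❓❓❓❓❓
❓❓❓❓❓❓❓❓❓❓❓❓

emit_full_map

⬜⬜⬜⬛⬛⬛⬛⬛⬛
⬜⬜⬜⬛⬛⬛⬛⬛⬛
⬜⬜⬜⬜⬜⬜⬜⬛⬛
⬜⬜⬜⬛⬛⬛⬜⬛⬛
⬜⬜⬜⬛⬛⬛⬜⬛⬛
❓❓❓⬛⬛⬛⬜⬛⬛
❓❓❓⬛⬜⬜⬜⬜⬛
❓❓❓⬛⬜⬜⬜⬜⬛
❓❓❓⬜⬜🔴⬜⬜⬛
❓❓❓⬛⬜⬜⬜⬜⬛
❓❓❓⬛⬜⬜⬜📦⬛

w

❓❓⬜⬜⬜⬜⬜⬜⬜⬛⬛❓
❓❓⬜⬜⬜⬛⬛⬛⬜⬛⬛❓
❓❓⬜⬜⬜⬛⬛⬛⬜⬛⬛❓
❓❓❓❓❓⬛⬛⬛⬜⬛⬛❓
❓❓❓❓⬛⬛⬜⬜⬜⬜⬛❓
❓❓❓❓⬛⬛⬜⬜⬜⬜⬛❓
❓❓❓❓⬜⬜🔴⬜⬜⬜⬛❓
❓❓❓❓⬛⬛⬜⬜⬜⬜⬛❓
❓❓❓❓⬛⬛⬜⬜⬜📦⬛❓
❓❓❓❓❓❓❓❓❓❓❓❓
❓❓❓❓❓❓❓❓❓❓❓❓
❓❓❓❓❓❓❓❓❓❓❓❓

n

❓❓⬜⬜⬜⬛⬛⬛⬛⬛⬛❓
❓❓⬜⬜⬜⬜⬜⬜⬜⬛⬛❓
❓❓⬜⬜⬜⬛⬛⬛⬜⬛⬛❓
❓❓⬜⬜⬜⬛⬛⬛⬜⬛⬛❓
❓❓❓❓⬛⬛⬛⬛⬜⬛⬛❓
❓❓❓❓⬛⬛⬜⬜⬜⬜⬛❓
❓❓❓❓⬛⬛🔴⬜⬜⬜⬛❓
❓❓❓❓⬜⬜⬜⬜⬜⬜⬛❓
❓❓❓❓⬛⬛⬜⬜⬜⬜⬛❓
❓❓❓❓⬛⬛⬜⬜⬜📦⬛❓
❓❓❓❓❓❓❓❓❓❓❓❓
❓❓❓❓❓❓❓❓❓❓❓❓

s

❓❓⬜⬜⬜⬜⬜⬜⬜⬛⬛❓
❓❓⬜⬜⬜⬛⬛⬛⬜⬛⬛❓
❓❓⬜⬜⬜⬛⬛⬛⬜⬛⬛❓
❓❓❓❓⬛⬛⬛⬛⬜⬛⬛❓
❓❓❓❓⬛⬛⬜⬜⬜⬜⬛❓
❓❓❓❓⬛⬛⬜⬜⬜⬜⬛❓
❓❓❓❓⬜⬜🔴⬜⬜⬜⬛❓
❓❓❓❓⬛⬛⬜⬜⬜⬜⬛❓
❓❓❓❓⬛⬛⬜⬜⬜📦⬛❓
❓❓❓❓❓❓❓❓❓❓❓❓
❓❓❓❓❓❓❓❓❓❓❓❓
❓❓❓❓❓❓❓❓❓❓❓❓

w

❓❓❓⬜⬜⬜⬜⬜⬜⬜⬛⬛
❓❓❓⬜⬜⬜⬛⬛⬛⬜⬛⬛
❓❓❓⬜⬜⬜⬛⬛⬛⬜⬛⬛
❓❓❓❓❓⬛⬛⬛⬛⬜⬛⬛
❓❓❓❓⬛⬛⬛⬜⬜⬜⬜⬛
❓❓❓❓⬛⬛⬛⬜⬜⬜⬜⬛
❓❓❓❓⬜⬜🔴⬜⬜⬜⬜⬛
❓❓❓❓⬛⬛⬛⬜⬜⬜⬜⬛
❓❓❓❓⬛⬛⬛⬜⬜⬜📦⬛
❓❓❓❓❓❓❓❓❓❓❓❓
❓❓❓❓❓❓❓❓❓❓❓❓
❓❓❓❓❓❓❓❓❓❓❓❓

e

❓❓⬜⬜⬜⬜⬜⬜⬜⬛⬛❓
❓❓⬜⬜⬜⬛⬛⬛⬜⬛⬛❓
❓❓⬜⬜⬜⬛⬛⬛⬜⬛⬛❓
❓❓❓❓⬛⬛⬛⬛⬜⬛⬛❓
❓❓❓⬛⬛⬛⬜⬜⬜⬜⬛❓
❓❓❓⬛⬛⬛⬜⬜⬜⬜⬛❓
❓❓❓⬜⬜⬜🔴⬜⬜⬜⬛❓
❓❓❓⬛⬛⬛⬜⬜⬜⬜⬛❓
❓❓❓⬛⬛⬛⬜⬜⬜📦⬛❓
❓❓❓❓❓❓❓❓❓❓❓❓
❓❓❓❓❓❓❓❓❓❓❓❓
❓❓❓❓❓❓❓❓❓❓❓❓

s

❓❓⬜⬜⬜⬛⬛⬛⬜⬛⬛❓
❓❓⬜⬜⬜⬛⬛⬛⬜⬛⬛❓
❓❓❓❓⬛⬛⬛⬛⬜⬛⬛❓
❓❓❓⬛⬛⬛⬜⬜⬜⬜⬛❓
❓❓❓⬛⬛⬛⬜⬜⬜⬜⬛❓
❓❓❓⬜⬜⬜⬜⬜⬜⬜⬛❓
❓❓❓⬛⬛⬛🔴⬜⬜⬜⬛❓
❓❓❓⬛⬛⬛⬜⬜⬜📦⬛❓
❓❓❓❓⬛⬛⬛⬛⬛❓❓❓
❓❓❓❓❓❓❓❓❓❓❓❓
❓❓❓❓❓❓❓❓❓❓❓❓
❓❓❓❓❓❓❓❓❓❓❓❓

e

❓⬜⬜⬜⬛⬛⬛⬜⬛⬛❓❓
❓⬜⬜⬜⬛⬛⬛⬜⬛⬛❓❓
❓❓❓⬛⬛⬛⬛⬜⬛⬛❓❓
❓❓⬛⬛⬛⬜⬜⬜⬜⬛❓❓
❓❓⬛⬛⬛⬜⬜⬜⬜⬛❓❓
❓❓⬜⬜⬜⬜⬜⬜⬜⬛❓❓
❓❓⬛⬛⬛⬜🔴⬜⬜⬛❓❓
❓❓⬛⬛⬛⬜⬜⬜📦⬛❓❓
❓❓❓⬛⬛⬛⬛⬛⬛❓❓❓
❓❓❓❓❓❓❓❓❓❓❓❓
❓❓❓❓❓❓❓❓❓❓❓❓
❓❓❓❓❓❓❓❓❓❓❓❓

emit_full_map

⬜⬜⬜⬛⬛⬛⬛⬛⬛
⬜⬜⬜⬛⬛⬛⬛⬛⬛
⬜⬜⬜⬜⬜⬜⬜⬛⬛
⬜⬜⬜⬛⬛⬛⬜⬛⬛
⬜⬜⬜⬛⬛⬛⬜⬛⬛
❓❓⬛⬛⬛⬛⬜⬛⬛
❓⬛⬛⬛⬜⬜⬜⬜⬛
❓⬛⬛⬛⬜⬜⬜⬜⬛
❓⬜⬜⬜⬜⬜⬜⬜⬛
❓⬛⬛⬛⬜🔴⬜⬜⬛
❓⬛⬛⬛⬜⬜⬜📦⬛
❓❓⬛⬛⬛⬛⬛⬛❓

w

❓❓⬜⬜⬜⬛⬛⬛⬜⬛⬛❓
❓❓⬜⬜⬜⬛⬛⬛⬜⬛⬛❓
❓❓❓❓⬛⬛⬛⬛⬜⬛⬛❓
❓❓❓⬛⬛⬛⬜⬜⬜⬜⬛❓
❓❓❓⬛⬛⬛⬜⬜⬜⬜⬛❓
❓❓❓⬜⬜⬜⬜⬜⬜⬜⬛❓
❓❓❓⬛⬛⬛🔴⬜⬜⬜⬛❓
❓❓❓⬛⬛⬛⬜⬜⬜📦⬛❓
❓❓❓❓⬛⬛⬛⬛⬛⬛❓❓
❓❓❓❓❓❓❓❓❓❓❓❓
❓❓❓❓❓❓❓❓❓❓❓❓
❓❓❓❓❓❓❓❓❓❓❓❓

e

❓⬜⬜⬜⬛⬛⬛⬜⬛⬛❓❓
❓⬜⬜⬜⬛⬛⬛⬜⬛⬛❓❓
❓❓❓⬛⬛⬛⬛⬜⬛⬛❓❓
❓❓⬛⬛⬛⬜⬜⬜⬜⬛❓❓
❓❓⬛⬛⬛⬜⬜⬜⬜⬛❓❓
❓❓⬜⬜⬜⬜⬜⬜⬜⬛❓❓
❓❓⬛⬛⬛⬜🔴⬜⬜⬛❓❓
❓❓⬛⬛⬛⬜⬜⬜📦⬛❓❓
❓❓❓⬛⬛⬛⬛⬛⬛❓❓❓
❓❓❓❓❓❓❓❓❓❓❓❓
❓❓❓❓❓❓❓❓❓❓❓❓
❓❓❓❓❓❓❓❓❓❓❓❓

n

❓⬜⬜⬜⬜⬜⬜⬜⬛⬛❓❓
❓⬜⬜⬜⬛⬛⬛⬜⬛⬛❓❓
❓⬜⬜⬜⬛⬛⬛⬜⬛⬛❓❓
❓❓❓⬛⬛⬛⬛⬜⬛⬛❓❓
❓❓⬛⬛⬛⬜⬜⬜⬜⬛❓❓
❓❓⬛⬛⬛⬜⬜⬜⬜⬛❓❓
❓❓⬜⬜⬜⬜🔴⬜⬜⬛❓❓
❓❓⬛⬛⬛⬜⬜⬜⬜⬛❓❓
❓❓⬛⬛⬛⬜⬜⬜📦⬛❓❓
❓❓❓⬛⬛⬛⬛⬛⬛❓❓❓
❓❓❓❓❓❓❓❓❓❓❓❓
❓❓❓❓❓❓❓❓❓❓❓❓

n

❓⬜⬜⬜⬛⬛⬛⬛⬛⬛❓❓
❓⬜⬜⬜⬜⬜⬜⬜⬛⬛❓❓
❓⬜⬜⬜⬛⬛⬛⬜⬛⬛❓❓
❓⬜⬜⬜⬛⬛⬛⬜⬛⬛❓❓
❓❓❓⬛⬛⬛⬛⬜⬛⬛❓❓
❓❓⬛⬛⬛⬜⬜⬜⬜⬛❓❓
❓❓⬛⬛⬛⬜🔴⬜⬜⬛❓❓
❓❓⬜⬜⬜⬜⬜⬜⬜⬛❓❓
❓❓⬛⬛⬛⬜⬜⬜⬜⬛❓❓
❓❓⬛⬛⬛⬜⬜⬜📦⬛❓❓
❓❓❓⬛⬛⬛⬛⬛⬛❓❓❓
❓❓❓❓❓❓❓❓❓❓❓❓

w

❓❓⬜⬜⬜⬛⬛⬛⬛⬛⬛❓
❓❓⬜⬜⬜⬜⬜⬜⬜⬛⬛❓
❓❓⬜⬜⬜⬛⬛⬛⬜⬛⬛❓
❓❓⬜⬜⬜⬛⬛⬛⬜⬛⬛❓
❓❓❓❓⬛⬛⬛⬛⬜⬛⬛❓
❓❓❓⬛⬛⬛⬜⬜⬜⬜⬛❓
❓❓❓⬛⬛⬛🔴⬜⬜⬜⬛❓
❓❓❓⬜⬜⬜⬜⬜⬜⬜⬛❓
❓❓❓⬛⬛⬛⬜⬜⬜⬜⬛❓
❓❓❓⬛⬛⬛⬜⬜⬜📦⬛❓
❓❓❓❓⬛⬛⬛⬛⬛⬛❓❓
❓❓❓❓❓❓❓❓❓❓❓❓

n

❓❓⬜⬜⬜⬛⬛⬛⬛⬛⬛❓
❓❓⬜⬜⬜⬛⬛⬛⬛⬛⬛❓
❓❓⬜⬜⬜⬜⬜⬜⬜⬛⬛❓
❓❓⬜⬜⬜⬛⬛⬛⬜⬛⬛❓
❓❓⬜⬜⬜⬛⬛⬛⬜⬛⬛❓
❓❓❓❓⬛⬛⬛⬛⬜⬛⬛❓
❓❓❓⬛⬛⬛🔴⬜⬜⬜⬛❓
❓❓❓⬛⬛⬛⬜⬜⬜⬜⬛❓
❓❓❓⬜⬜⬜⬜⬜⬜⬜⬛❓
❓❓❓⬛⬛⬛⬜⬜⬜⬜⬛❓
❓❓❓⬛⬛⬛⬜⬜⬜📦⬛❓
❓❓❓❓⬛⬛⬛⬛⬛⬛❓❓

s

❓❓⬜⬜⬜⬛⬛⬛⬛⬛⬛❓
❓❓⬜⬜⬜⬜⬜⬜⬜⬛⬛❓
❓❓⬜⬜⬜⬛⬛⬛⬜⬛⬛❓
❓❓⬜⬜⬜⬛⬛⬛⬜⬛⬛❓
❓❓❓❓⬛⬛⬛⬛⬜⬛⬛❓
❓❓❓⬛⬛⬛⬜⬜⬜⬜⬛❓
❓❓❓⬛⬛⬛🔴⬜⬜⬜⬛❓
❓❓❓⬜⬜⬜⬜⬜⬜⬜⬛❓
❓❓❓⬛⬛⬛⬜⬜⬜⬜⬛❓
❓❓❓⬛⬛⬛⬜⬜⬜📦⬛❓
❓❓❓❓⬛⬛⬛⬛⬛⬛❓❓
❓❓❓❓❓❓❓❓❓❓❓❓

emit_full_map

⬜⬜⬜⬛⬛⬛⬛⬛⬛
⬜⬜⬜⬛⬛⬛⬛⬛⬛
⬜⬜⬜⬜⬜⬜⬜⬛⬛
⬜⬜⬜⬛⬛⬛⬜⬛⬛
⬜⬜⬜⬛⬛⬛⬜⬛⬛
❓❓⬛⬛⬛⬛⬜⬛⬛
❓⬛⬛⬛⬜⬜⬜⬜⬛
❓⬛⬛⬛🔴⬜⬜⬜⬛
❓⬜⬜⬜⬜⬜⬜⬜⬛
❓⬛⬛⬛⬜⬜⬜⬜⬛
❓⬛⬛⬛⬜⬜⬜📦⬛
❓❓⬛⬛⬛⬛⬛⬛❓


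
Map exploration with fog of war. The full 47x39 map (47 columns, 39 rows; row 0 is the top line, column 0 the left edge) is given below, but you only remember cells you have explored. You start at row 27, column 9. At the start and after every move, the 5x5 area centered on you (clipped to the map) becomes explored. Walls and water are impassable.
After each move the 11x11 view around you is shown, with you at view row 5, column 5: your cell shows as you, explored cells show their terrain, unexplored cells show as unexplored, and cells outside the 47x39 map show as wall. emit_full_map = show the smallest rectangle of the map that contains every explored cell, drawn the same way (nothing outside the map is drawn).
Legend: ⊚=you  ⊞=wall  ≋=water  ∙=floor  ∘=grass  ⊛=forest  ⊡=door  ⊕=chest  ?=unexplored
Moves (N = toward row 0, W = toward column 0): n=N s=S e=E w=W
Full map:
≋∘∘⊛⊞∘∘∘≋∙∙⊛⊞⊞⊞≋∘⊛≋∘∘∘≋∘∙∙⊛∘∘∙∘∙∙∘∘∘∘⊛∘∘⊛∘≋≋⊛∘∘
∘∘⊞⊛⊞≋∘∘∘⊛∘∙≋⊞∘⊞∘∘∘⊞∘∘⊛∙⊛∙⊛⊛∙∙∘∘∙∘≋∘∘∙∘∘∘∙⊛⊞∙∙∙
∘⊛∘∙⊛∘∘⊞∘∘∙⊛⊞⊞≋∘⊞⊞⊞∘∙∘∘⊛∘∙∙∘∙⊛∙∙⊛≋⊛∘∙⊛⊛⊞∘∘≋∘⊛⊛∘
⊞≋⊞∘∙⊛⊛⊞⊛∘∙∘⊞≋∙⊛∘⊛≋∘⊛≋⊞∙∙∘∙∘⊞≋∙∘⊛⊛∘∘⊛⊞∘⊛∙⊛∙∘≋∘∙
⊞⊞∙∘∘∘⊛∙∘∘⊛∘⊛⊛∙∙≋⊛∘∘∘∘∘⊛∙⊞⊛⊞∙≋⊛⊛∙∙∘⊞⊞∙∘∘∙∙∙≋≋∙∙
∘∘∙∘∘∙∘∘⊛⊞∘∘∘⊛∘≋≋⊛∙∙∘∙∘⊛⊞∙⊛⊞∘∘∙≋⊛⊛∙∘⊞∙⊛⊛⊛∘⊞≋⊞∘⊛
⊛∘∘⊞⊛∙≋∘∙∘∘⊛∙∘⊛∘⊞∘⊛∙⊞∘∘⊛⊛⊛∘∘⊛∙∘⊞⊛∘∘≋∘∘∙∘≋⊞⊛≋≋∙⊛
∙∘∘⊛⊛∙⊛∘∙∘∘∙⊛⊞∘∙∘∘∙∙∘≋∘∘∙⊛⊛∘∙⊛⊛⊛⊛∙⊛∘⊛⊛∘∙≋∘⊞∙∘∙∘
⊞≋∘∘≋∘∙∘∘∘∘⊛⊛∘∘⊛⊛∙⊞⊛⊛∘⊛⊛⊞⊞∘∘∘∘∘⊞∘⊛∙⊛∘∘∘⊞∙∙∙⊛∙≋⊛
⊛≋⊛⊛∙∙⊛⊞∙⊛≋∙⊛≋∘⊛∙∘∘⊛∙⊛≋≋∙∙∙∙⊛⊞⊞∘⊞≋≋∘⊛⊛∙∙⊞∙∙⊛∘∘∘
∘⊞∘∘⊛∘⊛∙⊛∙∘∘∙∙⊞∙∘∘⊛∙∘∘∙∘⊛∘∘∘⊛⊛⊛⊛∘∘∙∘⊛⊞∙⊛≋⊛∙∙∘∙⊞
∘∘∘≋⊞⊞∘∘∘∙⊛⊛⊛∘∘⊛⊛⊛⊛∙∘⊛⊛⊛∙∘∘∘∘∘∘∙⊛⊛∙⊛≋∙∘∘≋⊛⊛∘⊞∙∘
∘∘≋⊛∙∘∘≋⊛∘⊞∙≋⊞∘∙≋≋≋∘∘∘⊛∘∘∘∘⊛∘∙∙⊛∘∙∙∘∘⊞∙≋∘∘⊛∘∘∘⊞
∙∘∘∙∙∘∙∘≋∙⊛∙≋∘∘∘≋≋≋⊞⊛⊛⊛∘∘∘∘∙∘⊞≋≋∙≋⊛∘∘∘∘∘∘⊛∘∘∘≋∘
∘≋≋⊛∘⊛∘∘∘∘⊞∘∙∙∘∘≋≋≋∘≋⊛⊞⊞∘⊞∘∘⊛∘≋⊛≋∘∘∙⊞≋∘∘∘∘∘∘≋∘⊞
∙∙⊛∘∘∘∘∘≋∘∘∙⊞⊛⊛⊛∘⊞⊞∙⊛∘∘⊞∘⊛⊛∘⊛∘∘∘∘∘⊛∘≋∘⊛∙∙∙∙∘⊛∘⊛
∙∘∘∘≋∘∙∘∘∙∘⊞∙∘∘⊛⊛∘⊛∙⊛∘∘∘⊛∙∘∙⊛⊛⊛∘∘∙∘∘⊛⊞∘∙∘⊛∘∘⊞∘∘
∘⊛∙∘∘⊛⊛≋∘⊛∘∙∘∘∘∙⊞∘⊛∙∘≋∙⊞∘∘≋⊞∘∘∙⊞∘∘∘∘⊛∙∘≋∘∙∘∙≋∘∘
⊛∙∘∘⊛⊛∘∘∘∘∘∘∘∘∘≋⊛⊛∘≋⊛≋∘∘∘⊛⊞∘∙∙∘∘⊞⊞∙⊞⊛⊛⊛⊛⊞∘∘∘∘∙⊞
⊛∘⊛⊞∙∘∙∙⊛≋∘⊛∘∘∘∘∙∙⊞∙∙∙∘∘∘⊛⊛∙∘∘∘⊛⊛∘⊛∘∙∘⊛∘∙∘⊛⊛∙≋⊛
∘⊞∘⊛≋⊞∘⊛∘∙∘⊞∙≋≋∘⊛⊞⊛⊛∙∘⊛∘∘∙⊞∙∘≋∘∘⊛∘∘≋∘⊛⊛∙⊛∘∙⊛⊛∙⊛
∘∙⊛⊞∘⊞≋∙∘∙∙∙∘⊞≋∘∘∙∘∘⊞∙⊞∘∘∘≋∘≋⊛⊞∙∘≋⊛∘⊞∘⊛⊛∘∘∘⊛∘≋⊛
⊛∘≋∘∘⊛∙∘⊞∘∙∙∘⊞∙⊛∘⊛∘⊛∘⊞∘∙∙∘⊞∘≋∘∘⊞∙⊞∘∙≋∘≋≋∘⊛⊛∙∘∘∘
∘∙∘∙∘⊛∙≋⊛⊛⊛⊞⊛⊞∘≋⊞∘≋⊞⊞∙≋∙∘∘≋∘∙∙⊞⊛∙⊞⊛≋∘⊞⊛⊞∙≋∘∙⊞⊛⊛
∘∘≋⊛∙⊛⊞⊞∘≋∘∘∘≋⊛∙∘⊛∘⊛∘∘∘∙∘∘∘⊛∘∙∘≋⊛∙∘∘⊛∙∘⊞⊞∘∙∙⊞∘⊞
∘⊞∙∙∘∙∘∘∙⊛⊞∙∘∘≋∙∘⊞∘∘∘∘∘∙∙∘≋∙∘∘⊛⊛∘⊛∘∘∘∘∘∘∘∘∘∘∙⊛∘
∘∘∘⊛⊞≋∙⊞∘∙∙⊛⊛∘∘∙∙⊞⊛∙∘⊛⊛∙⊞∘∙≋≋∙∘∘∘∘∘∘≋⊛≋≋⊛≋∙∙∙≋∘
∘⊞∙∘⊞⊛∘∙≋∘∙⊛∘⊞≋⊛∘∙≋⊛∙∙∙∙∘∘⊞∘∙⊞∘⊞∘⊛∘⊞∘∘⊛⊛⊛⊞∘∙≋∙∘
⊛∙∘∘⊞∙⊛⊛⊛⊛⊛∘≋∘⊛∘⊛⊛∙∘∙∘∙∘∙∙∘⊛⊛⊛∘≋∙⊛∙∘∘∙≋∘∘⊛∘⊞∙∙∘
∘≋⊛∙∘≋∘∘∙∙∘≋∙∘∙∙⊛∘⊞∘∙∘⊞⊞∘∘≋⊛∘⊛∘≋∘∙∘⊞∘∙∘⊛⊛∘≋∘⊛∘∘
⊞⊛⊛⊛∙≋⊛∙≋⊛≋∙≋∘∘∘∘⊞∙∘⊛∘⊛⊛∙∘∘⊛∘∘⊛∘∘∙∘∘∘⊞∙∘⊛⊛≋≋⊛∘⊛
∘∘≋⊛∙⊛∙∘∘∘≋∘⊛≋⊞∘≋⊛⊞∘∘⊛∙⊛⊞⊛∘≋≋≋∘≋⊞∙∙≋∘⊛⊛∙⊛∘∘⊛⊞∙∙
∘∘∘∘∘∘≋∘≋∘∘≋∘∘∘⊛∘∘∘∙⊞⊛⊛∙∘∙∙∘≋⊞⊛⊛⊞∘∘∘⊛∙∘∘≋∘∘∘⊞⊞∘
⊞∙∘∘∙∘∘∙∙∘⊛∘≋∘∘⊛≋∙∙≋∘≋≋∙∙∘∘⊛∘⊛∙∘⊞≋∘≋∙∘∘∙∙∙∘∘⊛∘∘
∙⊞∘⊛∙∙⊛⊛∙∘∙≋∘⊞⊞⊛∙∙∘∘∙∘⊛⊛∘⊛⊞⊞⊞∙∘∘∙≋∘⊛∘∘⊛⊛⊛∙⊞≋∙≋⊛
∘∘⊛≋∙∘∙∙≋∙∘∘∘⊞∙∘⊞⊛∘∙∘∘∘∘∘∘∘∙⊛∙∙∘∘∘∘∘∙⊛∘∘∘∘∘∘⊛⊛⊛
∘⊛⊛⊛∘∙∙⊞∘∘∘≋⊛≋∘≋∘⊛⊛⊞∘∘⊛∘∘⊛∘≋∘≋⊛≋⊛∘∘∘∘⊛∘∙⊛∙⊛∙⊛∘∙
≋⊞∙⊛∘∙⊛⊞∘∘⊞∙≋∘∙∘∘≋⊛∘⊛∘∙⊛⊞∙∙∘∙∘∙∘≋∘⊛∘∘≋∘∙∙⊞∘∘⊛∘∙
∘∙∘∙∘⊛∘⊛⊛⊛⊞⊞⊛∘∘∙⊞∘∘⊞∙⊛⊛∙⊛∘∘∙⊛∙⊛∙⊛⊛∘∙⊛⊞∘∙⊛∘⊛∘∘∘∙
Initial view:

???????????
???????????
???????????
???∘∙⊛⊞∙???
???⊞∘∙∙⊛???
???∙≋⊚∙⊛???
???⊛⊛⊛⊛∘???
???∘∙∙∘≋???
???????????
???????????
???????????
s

???????????
???????????
???∘∙⊛⊞∙???
???⊞∘∙∙⊛???
???∙≋∘∙⊛???
???⊛⊛⊚⊛∘???
???∘∙∙∘≋???
???∙≋⊛≋∙???
???????????
???????????
???????????

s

???????????
???∘∙⊛⊞∙???
???⊞∘∙∙⊛???
???∙≋∘∙⊛???
???⊛⊛⊛⊛∘???
???∘∙⊚∘≋???
???∙≋⊛≋∙???
???∘∘∘≋∘???
???????????
???????????
???????????

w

???????????
????∘∙⊛⊞∙??
????⊞∘∙∙⊛??
???∘∙≋∘∙⊛??
???⊛⊛⊛⊛⊛∘??
???∘∘⊚∙∘≋??
???⊛∙≋⊛≋∙??
???∙∘∘∘≋∘??
???????????
???????????
???????????

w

???????????
?????∘∙⊛⊞∙?
?????⊞∘∙∙⊛?
???⊛∘∙≋∘∙⊛?
???∙⊛⊛⊛⊛⊛∘?
???≋∘⊚∙∙∘≋?
???≋⊛∙≋⊛≋∙?
???⊛∙∘∘∘≋∘?
???????????
???????????
???????????

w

???????????
??????∘∙⊛⊞∙
??????⊞∘∙∙⊛
???⊞⊛∘∙≋∘∙⊛
???⊞∙⊛⊛⊛⊛⊛∘
???∘≋⊚∘∙∙∘≋
???∙≋⊛∙≋⊛≋∙
???∙⊛∙∘∘∘≋∘
???????????
???????????
???????????

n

???????????
???????????
??????∘∙⊛⊞∙
???⊞≋∙⊞∘∙∙⊛
???⊞⊛∘∙≋∘∙⊛
???⊞∙⊚⊛⊛⊛⊛∘
???∘≋∘∘∙∙∘≋
???∙≋⊛∙≋⊛≋∙
???∙⊛∙∘∘∘≋∘
???????????
???????????

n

???????????
???????????
???????????
???∘∙∘∘∙⊛⊞∙
???⊞≋∙⊞∘∙∙⊛
???⊞⊛⊚∙≋∘∙⊛
???⊞∙⊛⊛⊛⊛⊛∘
???∘≋∘∘∙∙∘≋
???∙≋⊛∙≋⊛≋∙
???∙⊛∙∘∘∘≋∘
???????????

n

???????????
???????????
???????????
???∙⊛⊞⊞∘???
???∘∙∘∘∙⊛⊞∙
???⊞≋⊚⊞∘∙∙⊛
???⊞⊛∘∙≋∘∙⊛
???⊞∙⊛⊛⊛⊛⊛∘
???∘≋∘∘∙∙∘≋
???∙≋⊛∙≋⊛≋∙
???∙⊛∙∘∘∘≋∘

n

???????????
???????????
???????????
???∘⊛∙≋⊛???
???∙⊛⊞⊞∘???
???∘∙⊚∘∙⊛⊞∙
???⊞≋∙⊞∘∙∙⊛
???⊞⊛∘∙≋∘∙⊛
???⊞∙⊛⊛⊛⊛⊛∘
???∘≋∘∘∙∙∘≋
???∙≋⊛∙≋⊛≋∙

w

???????????
???????????
???????????
???∙∘⊛∙≋⊛??
???⊛∙⊛⊞⊞∘??
???∙∘⊚∘∘∙⊛⊞
???⊛⊞≋∙⊞∘∙∙
???∘⊞⊛∘∙≋∘∙
????⊞∙⊛⊛⊛⊛⊛
????∘≋∘∘∙∙∘
????∙≋⊛∙≋⊛≋

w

⊞??????????
⊞??????????
⊞??????????
⊞??∘∙∘⊛∙≋⊛?
⊞??≋⊛∙⊛⊞⊞∘?
⊞??∙∙⊚∙∘∘∙⊛
⊞??∘⊛⊞≋∙⊞∘∙
⊞??∙∘⊞⊛∘∙≋∘
⊞????⊞∙⊛⊛⊛⊛
⊞????∘≋∘∘∙∙
⊞????∙≋⊛∙≋⊛

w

⊞⊞?????????
⊞⊞?????????
⊞⊞?????????
⊞⊞?∙∘∙∘⊛∙≋⊛
⊞⊞?∘≋⊛∙⊛⊞⊞∘
⊞⊞?⊞∙⊚∘∙∘∘∙
⊞⊞?∘∘⊛⊞≋∙⊞∘
⊞⊞?⊞∙∘⊞⊛∘∙≋
⊞⊞????⊞∙⊛⊛⊛
⊞⊞????∘≋∘∘∙
⊞⊞????∙≋⊛∙≋

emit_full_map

∙∘∙∘⊛∙≋⊛???
∘≋⊛∙⊛⊞⊞∘???
⊞∙⊚∘∙∘∘∙⊛⊞∙
∘∘⊛⊞≋∙⊞∘∙∙⊛
⊞∙∘⊞⊛∘∙≋∘∙⊛
???⊞∙⊛⊛⊛⊛⊛∘
???∘≋∘∘∙∙∘≋
???∙≋⊛∙≋⊛≋∙
???∙⊛∙∘∘∘≋∘

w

⊞⊞⊞????????
⊞⊞⊞????????
⊞⊞⊞????????
⊞⊞⊞∘∙∘∙∘⊛∙≋
⊞⊞⊞∘∘≋⊛∙⊛⊞⊞
⊞⊞⊞∘⊞⊚∙∘∙∘∘
⊞⊞⊞∘∘∘⊛⊞≋∙⊞
⊞⊞⊞∘⊞∙∘⊞⊛∘∙
⊞⊞⊞????⊞∙⊛⊛
⊞⊞⊞????∘≋∘∘
⊞⊞⊞????∙≋⊛∙

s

⊞⊞⊞????????
⊞⊞⊞????????
⊞⊞⊞∘∙∘∙∘⊛∙≋
⊞⊞⊞∘∘≋⊛∙⊛⊞⊞
⊞⊞⊞∘⊞∙∙∘∙∘∘
⊞⊞⊞∘∘⊚⊛⊞≋∙⊞
⊞⊞⊞∘⊞∙∘⊞⊛∘∙
⊞⊞⊞⊛∙∘∘⊞∙⊛⊛
⊞⊞⊞????∘≋∘∘
⊞⊞⊞????∙≋⊛∙
⊞⊞⊞????∙⊛∙∘

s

⊞⊞⊞????????
⊞⊞⊞∘∙∘∙∘⊛∙≋
⊞⊞⊞∘∘≋⊛∙⊛⊞⊞
⊞⊞⊞∘⊞∙∙∘∙∘∘
⊞⊞⊞∘∘∘⊛⊞≋∙⊞
⊞⊞⊞∘⊞⊚∘⊞⊛∘∙
⊞⊞⊞⊛∙∘∘⊞∙⊛⊛
⊞⊞⊞∘≋⊛∙∘≋∘∘
⊞⊞⊞????∙≋⊛∙
⊞⊞⊞????∙⊛∙∘
⊞⊞⊞????????

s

⊞⊞⊞∘∙∘∙∘⊛∙≋
⊞⊞⊞∘∘≋⊛∙⊛⊞⊞
⊞⊞⊞∘⊞∙∙∘∙∘∘
⊞⊞⊞∘∘∘⊛⊞≋∙⊞
⊞⊞⊞∘⊞∙∘⊞⊛∘∙
⊞⊞⊞⊛∙⊚∘⊞∙⊛⊛
⊞⊞⊞∘≋⊛∙∘≋∘∘
⊞⊞⊞⊞⊛⊛⊛∙≋⊛∙
⊞⊞⊞????∙⊛∙∘
⊞⊞⊞????????
⊞⊞⊞????????

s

⊞⊞⊞∘∘≋⊛∙⊛⊞⊞
⊞⊞⊞∘⊞∙∙∘∙∘∘
⊞⊞⊞∘∘∘⊛⊞≋∙⊞
⊞⊞⊞∘⊞∙∘⊞⊛∘∙
⊞⊞⊞⊛∙∘∘⊞∙⊛⊛
⊞⊞⊞∘≋⊚∙∘≋∘∘
⊞⊞⊞⊞⊛⊛⊛∙≋⊛∙
⊞⊞⊞∘∘≋⊛∙⊛∙∘
⊞⊞⊞????????
⊞⊞⊞????????
⊞⊞⊞????????

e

⊞⊞∘∘≋⊛∙⊛⊞⊞∘
⊞⊞∘⊞∙∙∘∙∘∘∙
⊞⊞∘∘∘⊛⊞≋∙⊞∘
⊞⊞∘⊞∙∘⊞⊛∘∙≋
⊞⊞⊛∙∘∘⊞∙⊛⊛⊛
⊞⊞∘≋⊛⊚∘≋∘∘∙
⊞⊞⊞⊛⊛⊛∙≋⊛∙≋
⊞⊞∘∘≋⊛∙⊛∙∘∘
⊞⊞?????????
⊞⊞?????????
⊞⊞?????????

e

⊞∘∘≋⊛∙⊛⊞⊞∘?
⊞∘⊞∙∙∘∙∘∘∙⊛
⊞∘∘∘⊛⊞≋∙⊞∘∙
⊞∘⊞∙∘⊞⊛∘∙≋∘
⊞⊛∙∘∘⊞∙⊛⊛⊛⊛
⊞∘≋⊛∙⊚≋∘∘∙∙
⊞⊞⊛⊛⊛∙≋⊛∙≋⊛
⊞∘∘≋⊛∙⊛∙∘∘∘
⊞??????????
⊞??????????
⊞??????????

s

⊞∘⊞∙∙∘∙∘∘∙⊛
⊞∘∘∘⊛⊞≋∙⊞∘∙
⊞∘⊞∙∘⊞⊛∘∙≋∘
⊞⊛∙∘∘⊞∙⊛⊛⊛⊛
⊞∘≋⊛∙∘≋∘∘∙∙
⊞⊞⊛⊛⊛⊚≋⊛∙≋⊛
⊞∘∘≋⊛∙⊛∙∘∘∘
⊞??∘∘∘∘≋???
⊞??????????
⊞??????????
⊞??????????

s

⊞∘∘∘⊛⊞≋∙⊞∘∙
⊞∘⊞∙∘⊞⊛∘∙≋∘
⊞⊛∙∘∘⊞∙⊛⊛⊛⊛
⊞∘≋⊛∙∘≋∘∘∙∙
⊞⊞⊛⊛⊛∙≋⊛∙≋⊛
⊞∘∘≋⊛⊚⊛∙∘∘∘
⊞??∘∘∘∘≋???
⊞??∘∘∙∘∘???
⊞??????????
⊞??????????
⊞??????????

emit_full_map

∘∙∘∙∘⊛∙≋⊛???
∘∘≋⊛∙⊛⊞⊞∘???
∘⊞∙∙∘∙∘∘∙⊛⊞∙
∘∘∘⊛⊞≋∙⊞∘∙∙⊛
∘⊞∙∘⊞⊛∘∙≋∘∙⊛
⊛∙∘∘⊞∙⊛⊛⊛⊛⊛∘
∘≋⊛∙∘≋∘∘∙∙∘≋
⊞⊛⊛⊛∙≋⊛∙≋⊛≋∙
∘∘≋⊛⊚⊛∙∘∘∘≋∘
??∘∘∘∘≋?????
??∘∘∙∘∘?????

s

⊞∘⊞∙∘⊞⊛∘∙≋∘
⊞⊛∙∘∘⊞∙⊛⊛⊛⊛
⊞∘≋⊛∙∘≋∘∘∙∙
⊞⊞⊛⊛⊛∙≋⊛∙≋⊛
⊞∘∘≋⊛∙⊛∙∘∘∘
⊞??∘∘⊚∘≋???
⊞??∘∘∙∘∘???
⊞??∘⊛∙∙⊛???
⊞??????????
⊞??????????
⊞??????????

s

⊞⊛∙∘∘⊞∙⊛⊛⊛⊛
⊞∘≋⊛∙∘≋∘∘∙∙
⊞⊞⊛⊛⊛∙≋⊛∙≋⊛
⊞∘∘≋⊛∙⊛∙∘∘∘
⊞??∘∘∘∘≋???
⊞??∘∘⊚∘∘???
⊞??∘⊛∙∙⊛???
⊞??⊛≋∙∘∙???
⊞??????????
⊞??????????
⊞??????????

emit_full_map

∘∙∘∙∘⊛∙≋⊛???
∘∘≋⊛∙⊛⊞⊞∘???
∘⊞∙∙∘∙∘∘∙⊛⊞∙
∘∘∘⊛⊞≋∙⊞∘∙∙⊛
∘⊞∙∘⊞⊛∘∙≋∘∙⊛
⊛∙∘∘⊞∙⊛⊛⊛⊛⊛∘
∘≋⊛∙∘≋∘∘∙∙∘≋
⊞⊛⊛⊛∙≋⊛∙≋⊛≋∙
∘∘≋⊛∙⊛∙∘∘∘≋∘
??∘∘∘∘≋?????
??∘∘⊚∘∘?????
??∘⊛∙∙⊛?????
??⊛≋∙∘∙?????


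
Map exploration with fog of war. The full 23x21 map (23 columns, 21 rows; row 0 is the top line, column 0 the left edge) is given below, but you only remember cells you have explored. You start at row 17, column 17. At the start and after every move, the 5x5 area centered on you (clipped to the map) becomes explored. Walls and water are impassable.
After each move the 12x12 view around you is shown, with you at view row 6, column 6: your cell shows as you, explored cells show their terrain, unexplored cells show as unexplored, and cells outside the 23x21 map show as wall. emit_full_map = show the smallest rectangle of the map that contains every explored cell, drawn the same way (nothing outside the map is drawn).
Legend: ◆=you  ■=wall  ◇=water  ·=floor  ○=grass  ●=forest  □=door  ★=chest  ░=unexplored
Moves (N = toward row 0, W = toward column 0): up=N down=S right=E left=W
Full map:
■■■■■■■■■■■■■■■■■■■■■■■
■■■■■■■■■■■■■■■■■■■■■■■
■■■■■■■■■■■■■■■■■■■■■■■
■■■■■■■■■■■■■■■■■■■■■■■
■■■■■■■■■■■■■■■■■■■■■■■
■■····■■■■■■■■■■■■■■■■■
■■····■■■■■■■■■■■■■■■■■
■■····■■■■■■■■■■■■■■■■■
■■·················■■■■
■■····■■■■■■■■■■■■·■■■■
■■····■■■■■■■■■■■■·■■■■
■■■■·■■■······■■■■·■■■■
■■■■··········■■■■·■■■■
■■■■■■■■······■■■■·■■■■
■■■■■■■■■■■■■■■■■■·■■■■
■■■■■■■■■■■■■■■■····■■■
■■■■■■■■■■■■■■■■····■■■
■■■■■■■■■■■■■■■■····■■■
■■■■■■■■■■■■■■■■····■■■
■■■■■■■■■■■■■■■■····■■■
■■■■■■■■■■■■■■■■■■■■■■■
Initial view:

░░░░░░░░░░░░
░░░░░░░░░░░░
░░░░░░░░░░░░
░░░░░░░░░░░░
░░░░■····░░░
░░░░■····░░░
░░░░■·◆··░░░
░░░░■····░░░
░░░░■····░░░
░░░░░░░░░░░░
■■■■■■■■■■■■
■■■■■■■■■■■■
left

░░░░░░░░░░░░
░░░░░░░░░░░░
░░░░░░░░░░░░
░░░░░░░░░░░░
░░░░■■····░░
░░░░■■····░░
░░░░■■◆···░░
░░░░■■····░░
░░░░■■····░░
░░░░░░░░░░░░
■■■■■■■■■■■■
■■■■■■■■■■■■

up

░░░░░░░░░░░░
░░░░░░░░░░░░
░░░░░░░░░░░░
░░░░░░░░░░░░
░░░░■■■■·░░░
░░░░■■····░░
░░░░■■◆···░░
░░░░■■····░░
░░░░■■····░░
░░░░■■····░░
░░░░░░░░░░░░
■■■■■■■■■■■■

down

░░░░░░░░░░░░
░░░░░░░░░░░░
░░░░░░░░░░░░
░░░░■■■■·░░░
░░░░■■····░░
░░░░■■····░░
░░░░■■◆···░░
░░░░■■····░░
░░░░■■····░░
░░░░░░░░░░░░
■■■■■■■■■■■■
■■■■■■■■■■■■

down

░░░░░░░░░░░░
░░░░░░░░░░░░
░░░░■■■■·░░░
░░░░■■····░░
░░░░■■····░░
░░░░■■····░░
░░░░■■◆···░░
░░░░■■····░░
░░░░■■■■■░░░
■■■■■■■■■■■■
■■■■■■■■■■■■
■■■■■■■■■■■■

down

░░░░░░░░░░░░
░░░░■■■■·░░░
░░░░■■····░░
░░░░■■····░░
░░░░■■····░░
░░░░■■····░░
░░░░■■◆···░░
░░░░■■■■■░░░
■■■■■■■■■■■■
■■■■■■■■■■■■
■■■■■■■■■■■■
■■■■■■■■■■■■

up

░░░░░░░░░░░░
░░░░░░░░░░░░
░░░░■■■■·░░░
░░░░■■····░░
░░░░■■····░░
░░░░■■····░░
░░░░■■◆···░░
░░░░■■····░░
░░░░■■■■■░░░
■■■■■■■■■■■■
■■■■■■■■■■■■
■■■■■■■■■■■■

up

░░░░░░░░░░░░
░░░░░░░░░░░░
░░░░░░░░░░░░
░░░░■■■■·░░░
░░░░■■····░░
░░░░■■····░░
░░░░■■◆···░░
░░░░■■····░░
░░░░■■····░░
░░░░■■■■■░░░
■■■■■■■■■■■■
■■■■■■■■■■■■

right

░░░░░░░░░░░░
░░░░░░░░░░░░
░░░░░░░░░░░░
░░░■■■■·░░░░
░░░■■····░░░
░░░■■····░░░
░░░■■·◆··░░░
░░░■■····░░░
░░░■■····░░░
░░░■■■■■░░░░
■■■■■■■■■■■■
■■■■■■■■■■■■

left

░░░░░░░░░░░░
░░░░░░░░░░░░
░░░░░░░░░░░░
░░░░■■■■·░░░
░░░░■■····░░
░░░░■■····░░
░░░░■■◆···░░
░░░░■■····░░
░░░░■■····░░
░░░░■■■■■░░░
■■■■■■■■■■■■
■■■■■■■■■■■■

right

░░░░░░░░░░░░
░░░░░░░░░░░░
░░░░░░░░░░░░
░░░■■■■·░░░░
░░░■■····░░░
░░░■■····░░░
░░░■■·◆··░░░
░░░■■····░░░
░░░■■····░░░
░░░■■■■■░░░░
■■■■■■■■■■■■
■■■■■■■■■■■■

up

░░░░░░░░░░░░
░░░░░░░░░░░░
░░░░░░░░░░░░
░░░░░░░░░░░░
░░░■■■■·■░░░
░░░■■····░░░
░░░■■·◆··░░░
░░░■■····░░░
░░░■■····░░░
░░░■■····░░░
░░░■■■■■░░░░
■■■■■■■■■■■■

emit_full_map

■■■■·■
■■····
■■·◆··
■■····
■■····
■■····
■■■■■░

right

░░░░░░░░░░░■
░░░░░░░░░░░■
░░░░░░░░░░░■
░░░░░░░░░░░■
░░■■■■·■■░░■
░░■■····■░░■
░░■■··◆·■░░■
░░■■····■░░■
░░■■····■░░■
░░■■····░░░■
░░■■■■■░░░░■
■■■■■■■■■■■■

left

░░░░░░░░░░░░
░░░░░░░░░░░░
░░░░░░░░░░░░
░░░░░░░░░░░░
░░░■■■■·■■░░
░░░■■····■░░
░░░■■·◆··■░░
░░░■■····■░░
░░░■■····■░░
░░░■■····░░░
░░░■■■■■░░░░
■■■■■■■■■■■■

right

░░░░░░░░░░░■
░░░░░░░░░░░■
░░░░░░░░░░░■
░░░░░░░░░░░■
░░■■■■·■■░░■
░░■■····■░░■
░░■■··◆·■░░■
░░■■····■░░■
░░■■····■░░■
░░■■····░░░■
░░■■■■■░░░░■
■■■■■■■■■■■■

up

░░░░░░░░░░░■
░░░░░░░░░░░■
░░░░░░░░░░░■
░░░░░░░░░░░■
░░░░■■·■■░░■
░░■■■■·■■░░■
░░■■··◆·■░░■
░░■■····■░░■
░░■■····■░░■
░░■■····■░░■
░░■■····░░░■
░░■■■■■░░░░■

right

░░░░░░░░░░■■
░░░░░░░░░░■■
░░░░░░░░░░■■
░░░░░░░░░░■■
░░░■■·■■■░■■
░■■■■·■■■░■■
░■■···◆■■░■■
░■■····■■░■■
░■■····■■░■■
░■■····■░░■■
░■■····░░░■■
░■■■■■░░░░■■

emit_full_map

░░■■·■■■
■■■■·■■■
■■···◆■■
■■····■■
■■····■■
■■····■░
■■····░░
■■■■■░░░

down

░░░░░░░░░░■■
░░░░░░░░░░■■
░░░░░░░░░░■■
░░░■■·■■■░■■
░■■■■·■■■░■■
░■■····■■░■■
░■■···◆■■░■■
░■■····■■░■■
░■■····■■░■■
░■■····░░░■■
░■■■■■░░░░■■
■■■■■■■■■■■■

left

░░░░░░░░░░░■
░░░░░░░░░░░■
░░░░░░░░░░░■
░░░░■■·■■■░■
░░■■■■·■■■░■
░░■■····■■░■
░░■■··◆·■■░■
░░■■····■■░■
░░■■····■■░■
░░■■····░░░■
░░■■■■■░░░░■
■■■■■■■■■■■■

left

░░░░░░░░░░░░
░░░░░░░░░░░░
░░░░░░░░░░░░
░░░░░■■·■■■░
░░░■■■■·■■■░
░░░■■····■■░
░░░■■·◆··■■░
░░░■■····■■░
░░░■■····■■░
░░░■■····░░░
░░░■■■■■░░░░
■■■■■■■■■■■■

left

░░░░░░░░░░░░
░░░░░░░░░░░░
░░░░░░░░░░░░
░░░░░░■■·■■■
░░░░■■■■·■■■
░░░░■■····■■
░░░░■■◆···■■
░░░░■■····■■
░░░░■■····■■
░░░░■■····░░
░░░░■■■■■░░░
■■■■■■■■■■■■

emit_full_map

░░■■·■■■
■■■■·■■■
■■····■■
■■◆···■■
■■····■■
■■····■■
■■····░░
■■■■■░░░

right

░░░░░░░░░░░░
░░░░░░░░░░░░
░░░░░░░░░░░░
░░░░░■■·■■■░
░░░■■■■·■■■░
░░░■■····■■░
░░░■■·◆··■■░
░░░■■····■■░
░░░■■····■■░
░░░■■····░░░
░░░■■■■■░░░░
■■■■■■■■■■■■

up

░░░░░░░░░░░░
░░░░░░░░░░░░
░░░░░░░░░░░░
░░░░░░░░░░░░
░░░░■■■·■■■░
░░░■■■■·■■■░
░░░■■·◆··■■░
░░░■■····■■░
░░░■■····■■░
░░░■■····■■░
░░░■■····░░░
░░░■■■■■░░░░

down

░░░░░░░░░░░░
░░░░░░░░░░░░
░░░░░░░░░░░░
░░░░■■■·■■■░
░░░■■■■·■■■░
░░░■■····■■░
░░░■■·◆··■■░
░░░■■····■■░
░░░■■····■■░
░░░■■····░░░
░░░■■■■■░░░░
■■■■■■■■■■■■

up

░░░░░░░░░░░░
░░░░░░░░░░░░
░░░░░░░░░░░░
░░░░░░░░░░░░
░░░░■■■·■■■░
░░░■■■■·■■■░
░░░■■·◆··■■░
░░░■■····■■░
░░░■■····■■░
░░░■■····■■░
░░░■■····░░░
░░░■■■■■░░░░

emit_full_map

░■■■·■■■
■■■■·■■■
■■·◆··■■
■■····■■
■■····■■
■■····■■
■■····░░
■■■■■░░░
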